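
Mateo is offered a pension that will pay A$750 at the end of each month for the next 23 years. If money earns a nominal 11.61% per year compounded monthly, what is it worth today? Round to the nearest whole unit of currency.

A$72,083

i = 0.1161/12 = 0.009675 per month; n = 23·12 = 276.
PV = PMT · [1 − (1+i)^(−n)] / i = 750 · 96.111033 = 72,083.2748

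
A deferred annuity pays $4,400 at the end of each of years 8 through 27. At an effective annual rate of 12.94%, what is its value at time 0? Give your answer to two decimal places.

Value one period before first payment (t=7): 4400 × [1 − (1+0.1294)^(−20)] / 0.1294 = 4400 × 7.050162 = 31,020.7129
PV₀ = 31,020.7129 / (1+0.1294)^7 = 31,020.7129 / 2.343875 = 13,234.7972

$13,234.80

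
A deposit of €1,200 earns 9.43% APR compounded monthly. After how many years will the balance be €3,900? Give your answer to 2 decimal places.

Periodic rate i = 0.0943/12 = 0.00785833.
n = ln(3900/1200) / ln(1+0.00785833) = ln(3.25000) / 0.007828 = 150.5765 months
= 150.5765/12 years

12.55 years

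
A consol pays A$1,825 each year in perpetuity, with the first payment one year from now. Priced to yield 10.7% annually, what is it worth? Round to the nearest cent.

A$17,056.07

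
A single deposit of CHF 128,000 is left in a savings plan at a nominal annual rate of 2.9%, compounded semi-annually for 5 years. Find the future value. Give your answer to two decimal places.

CHF 147,819.08

i = 0.029/2 = 0.0145 per half-year; n = 5·2 = 10.
128,000 × (1+0.0145)^10 = 128,000 × 1.154837 = 147,819.0760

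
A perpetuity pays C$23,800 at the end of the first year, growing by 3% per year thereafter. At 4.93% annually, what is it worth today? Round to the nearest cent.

PV = PMT / (i − g) = 23800 / (0.0493 − 0.03) = 23800 / 0.019300 = 1,233,160.6218

C$1,233,160.62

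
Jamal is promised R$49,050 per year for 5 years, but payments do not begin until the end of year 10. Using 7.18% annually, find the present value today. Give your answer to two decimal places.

PV at t=9 (ordinary 5-year annuity): 49050 × a(5|0.0718) = 49050 × 4.080512 = 200,149.1079
PV₀ = 200,149.1079 / (1+0.0718)^9 = 200,149.1079 / 1.866482 = 107,233.3526

R$107,233.35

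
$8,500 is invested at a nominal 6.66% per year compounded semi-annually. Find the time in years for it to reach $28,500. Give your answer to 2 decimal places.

18.47 years

Periodic rate i = 0.0666/2 = 0.0333.
(1+i)^n = 28500/8500 = 3.35294, so n = ln 3.35294 / ln 1.0333 = 36.9331 half-years
= 36.9331/2 years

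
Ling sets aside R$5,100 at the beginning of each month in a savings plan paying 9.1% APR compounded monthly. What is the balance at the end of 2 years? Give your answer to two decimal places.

With 12 periods per year: i = 0.00758333, n = 24.
FV = PMT · [(1+i)^n − 1] / i × (1+i) = 5100 · 26.412963 = 134,706.1103
Payments are at the start of each period, so multiply by (1+i).

R$134,706.11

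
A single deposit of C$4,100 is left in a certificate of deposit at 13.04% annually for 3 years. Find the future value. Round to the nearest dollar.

C$5,922

4,100 × (1+0.1304)^3 = 4,100 × 1.444430 = 5,922.1623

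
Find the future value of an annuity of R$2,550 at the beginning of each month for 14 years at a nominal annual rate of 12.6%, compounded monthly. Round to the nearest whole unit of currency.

R$1,173,613

With 12 periods per year: i = 0.0105, n = 168.
Accumulation factor s(168|0.0105) × (1+i) = 460.240441; FV = 2550 × 460.240441 = 1,173,613.1241
Payments are at the start of each period, so multiply by (1+i).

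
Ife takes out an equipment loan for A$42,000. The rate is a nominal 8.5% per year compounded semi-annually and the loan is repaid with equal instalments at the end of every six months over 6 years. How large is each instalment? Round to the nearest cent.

A$4,540.35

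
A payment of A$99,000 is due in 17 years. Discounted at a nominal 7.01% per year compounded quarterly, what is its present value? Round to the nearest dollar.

i = 0.0701/4 = 0.017525 per quarter; n = 17·4 = 68.
PV = FV·(1+i)^(−n) = 99,000 × 0.306856 = 30,378.6999

A$30,379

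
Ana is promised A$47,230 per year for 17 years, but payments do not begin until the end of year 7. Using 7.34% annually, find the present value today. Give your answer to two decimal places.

A$294,496.17

Value one period before first payment (t=6): 47230 × [1 − (1+0.0734)^(−17)] / 0.0734 = 47230 × 9.537427 = 450,452.6998
Discount back 6 years: 450,452.6998 × (1+0.0734)^(−6) = 450,452.6998 × 0.653778 = 294,496.1683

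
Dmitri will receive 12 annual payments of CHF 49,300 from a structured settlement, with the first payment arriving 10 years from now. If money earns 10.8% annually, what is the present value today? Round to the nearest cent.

PV at t=9 (ordinary 12-year annuity): 49300 × a(12|0.108) = 49300 × 6.554684 = 323,145.9062
Discount back 9 years: 323,145.9062 × (1+0.108)^(−9) = 323,145.9062 × 0.397322 = 128,392.8428

CHF 128,392.84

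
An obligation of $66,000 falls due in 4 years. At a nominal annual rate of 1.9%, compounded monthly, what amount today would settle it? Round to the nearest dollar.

$61,174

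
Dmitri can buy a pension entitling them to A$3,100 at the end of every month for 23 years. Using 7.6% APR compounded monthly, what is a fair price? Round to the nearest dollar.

A$403,775

i = 0.076/12 = 0.00633333 per month; n = 23·12 = 276.
PV = PMT · [1 − (1+i)^(−n)] / i = 3100 · 130.249853 = 403,774.5458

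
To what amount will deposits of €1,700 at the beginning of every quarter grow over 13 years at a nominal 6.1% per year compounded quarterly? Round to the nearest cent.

With 4 periods per year: i = 0.01525, n = 52.
FV = PMT · [(1+i)^n − 1] / i × (1+i) = 1700 · 79.677302 = 135,451.4130
(Beginning-of-period payments → annuity-due factor ×(1+i).)

€135,451.41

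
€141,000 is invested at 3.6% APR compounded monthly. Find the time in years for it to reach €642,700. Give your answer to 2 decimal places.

42.20 years

Periodic rate i = 0.036/12 = 0.003.
(1+i)^n = 642700/141000 = 4.55816, so n = ln 4.55816 / ln 1.003 = 506.3975 months
= 506.3975/12 years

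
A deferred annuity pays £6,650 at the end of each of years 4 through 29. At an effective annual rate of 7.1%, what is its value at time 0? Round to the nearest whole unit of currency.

£63,429

Value one period before first payment (t=3): 6650 × [1 − (1+0.071)^(−26)] / 0.071 = 6650 × 11.717414 = 77,920.8002
PV₀ = 77,920.8002 / (1+0.071)^3 = 77,920.8002 / 1.228481 = 63,428.5804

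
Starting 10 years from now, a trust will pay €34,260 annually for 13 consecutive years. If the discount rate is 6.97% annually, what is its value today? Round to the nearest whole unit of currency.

PV at t=9 (ordinary 13-year annuity): 34260 × a(13|0.0697) = 34260 × 8.371881 = 286,820.6365
Discount back 9 years: 286,820.6365 × (1+0.0697)^(−9) = 286,820.6365 × 0.545308 = 156,405.6484

€156,406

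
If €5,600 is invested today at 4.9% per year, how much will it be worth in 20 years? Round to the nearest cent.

€14,577.99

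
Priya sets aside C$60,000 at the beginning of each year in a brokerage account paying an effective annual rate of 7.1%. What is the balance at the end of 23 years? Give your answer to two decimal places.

Accumulation factor s(23|0.071) × (1+i) = 57.977055; FV = 60000 × 57.977055 = 3,478,623.2812
(annuity-due: payments at period start, so ×(1+i).)

C$3,478,623.28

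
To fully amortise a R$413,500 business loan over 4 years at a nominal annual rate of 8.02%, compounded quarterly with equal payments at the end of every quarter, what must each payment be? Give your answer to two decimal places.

R$30,466.39

Periodic rate i = 0.0802/4 = 0.02005; n = 4 × 4 = 16 periods.
PMT = 413500 / ( [1 − (1+0.02005)^(−16)] / 0.02005 ) = 413500 / 13.572333 = 30,466.3905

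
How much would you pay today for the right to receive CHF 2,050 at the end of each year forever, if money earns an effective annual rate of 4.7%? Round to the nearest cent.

PV = PMT / i = 2050 / 0.047 = 43,617.0213

CHF 43,617.02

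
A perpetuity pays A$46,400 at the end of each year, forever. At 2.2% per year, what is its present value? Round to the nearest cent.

PV = C/r = 46400/0.022 = 2,109,090.9091

A$2,109,090.91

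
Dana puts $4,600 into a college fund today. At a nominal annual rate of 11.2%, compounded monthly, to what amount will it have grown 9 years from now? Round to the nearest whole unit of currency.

Periodic rate i = 0.112/12 = 0.00933333; n = 9 × 12 = 108 periods.
4,600 × (1+0.00933333)^108 = 4,600 × 2.727335 = 12,545.7426

$12,546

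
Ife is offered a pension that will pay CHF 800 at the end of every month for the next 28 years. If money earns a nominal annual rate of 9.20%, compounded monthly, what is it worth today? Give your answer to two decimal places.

Periodic rate i = 0.092/12 = 0.00766667; n = 28 × 12 = 336 periods.
Annuity factor a(336|0.00766667) = 120.413633; PV = 800 × 120.413633 = 96,330.9063

CHF 96,330.91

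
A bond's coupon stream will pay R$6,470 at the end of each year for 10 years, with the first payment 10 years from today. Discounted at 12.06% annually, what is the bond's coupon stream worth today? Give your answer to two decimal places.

Value one period before first payment (t=9): 6470 × [1 − (1+0.1206)^(−10)] / 0.1206 = 6470 × 5.636373 = 36,467.3314
Discount back 9 years: 36,467.3314 × (1+0.1206)^(−9) = 36,467.3314 × 0.358876 = 13,087.2507

R$13,087.25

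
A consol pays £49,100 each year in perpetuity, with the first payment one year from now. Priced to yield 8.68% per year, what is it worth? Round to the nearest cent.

PV = PMT / i = 49100 / 0.0868 = 565,668.2028

£565,668.20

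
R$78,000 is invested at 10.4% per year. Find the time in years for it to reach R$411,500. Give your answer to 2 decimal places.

n = ln(411500/78000) / ln(1+0.104) = ln(5.27564) / 0.098940 = 16.8092 years

16.81 years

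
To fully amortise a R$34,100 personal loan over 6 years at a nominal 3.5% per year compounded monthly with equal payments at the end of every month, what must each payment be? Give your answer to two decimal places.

i = 0.035/12 = 0.00291667 per month; n = 6·12 = 72.
Annuity-PV factor = 64.857585; PMT = 34100 / 64.857585 = 525.7673

R$525.77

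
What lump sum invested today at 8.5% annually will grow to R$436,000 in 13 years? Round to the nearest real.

Discount factor = (1+0.085)^(−13) = 0.346269; PV = 436,000 × 0.346269 = 150,973.2113

R$150,973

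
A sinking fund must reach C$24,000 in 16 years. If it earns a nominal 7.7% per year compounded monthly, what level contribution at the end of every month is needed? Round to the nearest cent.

C$63.78

With 12 periods per year: i = 0.00641667, n = 192.
PMT = 24000 / ( [(1+0.00641667)^192 − 1] / 0.00641667 ) = 24000 / 376.303324 = 63.7783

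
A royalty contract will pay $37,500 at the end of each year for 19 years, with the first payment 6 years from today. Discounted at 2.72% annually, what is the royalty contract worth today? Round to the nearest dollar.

PV at t=5 (ordinary 19-year annuity): 37500 × a(19|0.0272) = 37500 × 14.685376 = 550,701.5924
PV₀ = 550,701.5924 / (1+0.0272)^5 = 550,701.5924 / 1.143602 = 481,549.8797

$481,550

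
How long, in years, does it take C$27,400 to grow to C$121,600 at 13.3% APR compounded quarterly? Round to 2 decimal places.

11.39 years

Periodic rate i = 0.133/4 = 0.03325.
(1+i)^n = 121600/27400 = 4.43796, so n = ln 4.43796 / ln 1.03325 = 45.5589 quarters
= 45.5589/4 years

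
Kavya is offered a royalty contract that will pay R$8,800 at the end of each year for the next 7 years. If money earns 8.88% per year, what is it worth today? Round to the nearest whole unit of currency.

PV = 8800 × [1 − (1+0.0888)^(−7)] / 0.0888 = 8800 × 5.053282 = 44,468.8827

R$44,469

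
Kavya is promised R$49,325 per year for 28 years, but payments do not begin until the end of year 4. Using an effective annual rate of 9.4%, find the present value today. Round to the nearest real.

R$368,373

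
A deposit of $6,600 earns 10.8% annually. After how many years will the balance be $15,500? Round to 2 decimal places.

(1+i)^n = 15500/6600 = 2.34848, so n = ln 2.34848 / ln 1.108 = 8.3249 years

8.32 years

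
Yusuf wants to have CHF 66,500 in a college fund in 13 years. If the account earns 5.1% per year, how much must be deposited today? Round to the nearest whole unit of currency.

PV = 66,500 / (1 + 0.051)^13 = 66,500 / 1.909129 = 34,832.6356

CHF 34,833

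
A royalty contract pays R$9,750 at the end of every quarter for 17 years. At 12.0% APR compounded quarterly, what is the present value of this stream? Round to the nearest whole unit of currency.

R$281,454

With 4 periods per year: i = 0.03, n = 68.
PV = PMT · [1 − (1+i)^(−n)] / i = 9750 · 28.867038 = 281,453.6177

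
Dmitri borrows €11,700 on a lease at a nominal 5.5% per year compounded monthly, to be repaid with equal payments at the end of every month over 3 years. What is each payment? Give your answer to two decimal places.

Periodic rate i = 0.055/12 = 0.00458333; n = 3 × 12 = 36 periods.
PMT = 11700 / ( [1 − (1+0.00458333)^(−36)] / 0.00458333 ) = 11700 / 33.117077 = 353.2921

€353.29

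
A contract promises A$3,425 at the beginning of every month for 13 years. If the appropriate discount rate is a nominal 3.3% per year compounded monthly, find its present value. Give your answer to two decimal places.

A$435,180.27

With 12 periods per year: i = 0.00275, n = 156.
PV = PMT · [1 − (1+i)^(−n)] / i × (1+i) = 3425 · 127.059932 = 435,180.2674
(annuity-due: payments at period start, so ×(1+i).)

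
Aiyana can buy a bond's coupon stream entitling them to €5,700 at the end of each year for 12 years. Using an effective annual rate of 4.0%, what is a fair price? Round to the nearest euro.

€53,495

PV = 5700 × [1 − (1+0.04)^(−12)] / 0.04 = 5700 × 9.385074 = 53,494.9204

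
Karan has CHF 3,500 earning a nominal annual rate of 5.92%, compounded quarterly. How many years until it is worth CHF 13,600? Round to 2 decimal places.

Periodic rate i = 0.0592/4 = 0.0148.
(1+i)^n = 13600/3500 = 3.88571, so n = ln 3.88571 / ln 1.0148 = 92.3869 quarters
= 92.3869/4 years

23.10 years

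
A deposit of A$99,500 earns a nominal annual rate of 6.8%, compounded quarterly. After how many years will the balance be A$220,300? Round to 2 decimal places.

11.79 years

Periodic rate i = 0.068/4 = 0.017.
n = ln(220300/99500) / ln(1+0.017) = ln(2.21407) / 0.016857 = 47.1512 quarters
= 47.1512/4 years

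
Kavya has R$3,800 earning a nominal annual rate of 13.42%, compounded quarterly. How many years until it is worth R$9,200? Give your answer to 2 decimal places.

Periodic rate i = 0.1342/4 = 0.03355.
n = ln(9200/3800) / ln(1+0.03355) = ln(2.42105) / 0.032999 = 26.7944 quarters
= 26.7944/4 years

6.70 years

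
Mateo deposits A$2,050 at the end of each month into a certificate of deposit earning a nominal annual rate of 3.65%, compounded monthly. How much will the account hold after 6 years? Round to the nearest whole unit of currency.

A$164,731

With 12 periods per year: i = 0.00304167, n = 72.
Accumulation factor s(72|0.00304167) = 80.356464; FV = 2050 × 80.356464 = 164,730.7510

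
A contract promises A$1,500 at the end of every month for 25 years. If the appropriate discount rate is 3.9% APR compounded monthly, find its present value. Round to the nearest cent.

A$287,174.24

Periodic rate i = 0.039/12 = 0.00325; n = 25 × 12 = 300 periods.
Annuity factor a(300|0.00325) = 191.449493; PV = 1500 × 191.449493 = 287,174.2395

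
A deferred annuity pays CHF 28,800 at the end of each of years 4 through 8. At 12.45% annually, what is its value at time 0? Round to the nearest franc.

CHF 72,205

PV at t=3 (ordinary 5-year annuity): 28800 × a(5|0.1245) = 28800 × 3.564950 = 102,670.5476
Discount back 3 years: 102,670.5476 × (1+0.1245)^(−3) = 102,670.5476 × 0.703269 = 72,205.0377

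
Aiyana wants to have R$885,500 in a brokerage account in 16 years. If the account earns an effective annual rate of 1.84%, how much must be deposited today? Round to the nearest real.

PV = 885,500 / (1 + 0.0184)^16 = 885,500 / 1.338734 = 661,445.8793

R$661,446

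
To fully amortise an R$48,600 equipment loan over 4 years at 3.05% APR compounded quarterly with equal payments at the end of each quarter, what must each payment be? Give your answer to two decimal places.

With 4 periods per year: i = 0.007625, n = 16.
PMT = 48600 / ( [1 − (1+0.007625)^(−16)] / 0.007625 ) = 48600 / 15.008775 = 3,238.1056

R$3,238.11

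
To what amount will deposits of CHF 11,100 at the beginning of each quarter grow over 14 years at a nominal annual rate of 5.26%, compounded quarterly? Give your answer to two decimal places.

CHF 922,257.91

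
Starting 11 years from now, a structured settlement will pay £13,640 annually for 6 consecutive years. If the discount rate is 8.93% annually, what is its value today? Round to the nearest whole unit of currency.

£26,067

PV at t=10 (ordinary 6-year annuity): 13640 × a(6|0.0893) = 13640 × 4.495296 = 61,315.8410
Discount back 10 years: 61,315.8410 × (1+0.0893)^(−10) = 61,315.8410 × 0.425133 = 26,067.3962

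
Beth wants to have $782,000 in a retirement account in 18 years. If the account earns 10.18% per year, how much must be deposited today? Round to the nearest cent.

PV = FV·(1+i)^(−n) = 782,000 × 0.174643 = 136,570.5091

$136,570.51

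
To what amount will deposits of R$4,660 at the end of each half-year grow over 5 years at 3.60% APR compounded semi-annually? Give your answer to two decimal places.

i = 0.036/2 = 0.018 per half-year; n = 5·2 = 10.
Accumulation factor s(10|0.018) = 10.850132; FV = 4660 × 10.850132 = 50,561.6131

R$50,561.61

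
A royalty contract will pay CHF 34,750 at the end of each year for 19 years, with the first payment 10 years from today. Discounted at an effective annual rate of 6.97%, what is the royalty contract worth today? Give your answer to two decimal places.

CHF 196,295.35

Value one period before first payment (t=9): 34750 × [1 − (1+0.0697)^(−19)] / 0.0697 = 34750 × 10.358889 = 359,971.3815
PV₀ = 359,971.3815 / (1+0.0697)^9 = 359,971.3815 / 1.833825 = 196,295.3503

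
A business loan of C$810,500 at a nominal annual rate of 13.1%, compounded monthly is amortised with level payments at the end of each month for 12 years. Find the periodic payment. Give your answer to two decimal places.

Periodic rate i = 0.131/12 = 0.0109167; n = 12 × 12 = 144 periods.
PMT = 810500 / ( [1 − (1+0.0109167)^(−144)] / 0.0109167 ) = 810500 / 72.420846 = 11,191.5291

C$11,191.53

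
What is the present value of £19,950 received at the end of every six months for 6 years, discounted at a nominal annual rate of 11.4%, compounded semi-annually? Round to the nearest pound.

£170,043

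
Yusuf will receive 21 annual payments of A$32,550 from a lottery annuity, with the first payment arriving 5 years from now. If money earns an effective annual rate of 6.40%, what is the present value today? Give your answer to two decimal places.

A$288,977.48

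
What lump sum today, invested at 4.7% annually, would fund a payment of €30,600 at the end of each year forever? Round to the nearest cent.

€651,063.83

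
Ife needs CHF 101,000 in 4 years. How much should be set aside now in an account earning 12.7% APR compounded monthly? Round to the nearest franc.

Periodic rate i = 0.127/12 = 0.0105833; n = 4 × 12 = 48 periods.
PV = FV·(1+i)^(−n) = 101,000 × 0.603306 = 60,933.9120

CHF 60,934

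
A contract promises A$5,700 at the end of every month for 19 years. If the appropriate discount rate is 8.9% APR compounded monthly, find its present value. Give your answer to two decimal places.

A$625,983.78

i = 0.089/12 = 0.00741667 per month; n = 19·12 = 228.
Annuity factor a(228|0.00741667) = 109.821716; PV = 5700 × 109.821716 = 625,983.7840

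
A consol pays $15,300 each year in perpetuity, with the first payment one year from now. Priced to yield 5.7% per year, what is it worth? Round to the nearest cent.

$268,421.05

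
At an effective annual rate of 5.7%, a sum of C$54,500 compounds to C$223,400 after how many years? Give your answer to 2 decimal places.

n = ln(223400/54500) / ln(1+0.057) = ln(4.09908) / 0.055435 = 25.4491 years

25.45 years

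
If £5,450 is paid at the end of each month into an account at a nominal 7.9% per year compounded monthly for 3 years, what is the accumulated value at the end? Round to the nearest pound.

Periodic rate i = 0.079/12 = 0.00658333; n = 3 × 12 = 36 periods.
Accumulation factor s(36|0.00658333) = 40.474489; FV = 5450 × 40.474489 = 220,585.9677

£220,586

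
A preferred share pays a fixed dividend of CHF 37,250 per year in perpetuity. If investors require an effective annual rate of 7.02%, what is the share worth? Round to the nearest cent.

CHF 530,626.78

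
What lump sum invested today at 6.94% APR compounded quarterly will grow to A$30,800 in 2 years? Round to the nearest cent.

A$26,840.31

Periodic rate i = 0.0694/4 = 0.01735; n = 2 × 4 = 8 periods.
Discount factor = (1+0.01735)^(−8) = 0.871439; PV = 30,800 × 0.871439 = 26,840.3145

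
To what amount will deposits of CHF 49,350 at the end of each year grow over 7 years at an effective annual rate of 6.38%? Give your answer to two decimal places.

CHF 419,065.89

Accumulation factor s(7|0.0638) = 8.491710; FV = 49350 × 8.491710 = 419,065.8933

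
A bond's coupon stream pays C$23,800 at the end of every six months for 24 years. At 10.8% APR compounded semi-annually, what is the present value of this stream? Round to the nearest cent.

C$405,435.93

i = 0.108/2 = 0.054 per half-year; n = 24·2 = 48.
Annuity factor a(48|0.054) = 17.035123; PV = 23800 × 17.035123 = 405,435.9310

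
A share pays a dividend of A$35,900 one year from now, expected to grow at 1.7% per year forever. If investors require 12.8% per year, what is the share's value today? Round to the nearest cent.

A$323,423.42

PV = D₁/(r − g) = 35900/(0.128 − 0.017) = 323,423.4234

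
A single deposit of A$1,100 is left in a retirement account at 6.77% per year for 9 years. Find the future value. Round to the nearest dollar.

1,100 × (1+0.0677)^9 = 1,100 × 1.803197 = 1,983.5167

A$1,984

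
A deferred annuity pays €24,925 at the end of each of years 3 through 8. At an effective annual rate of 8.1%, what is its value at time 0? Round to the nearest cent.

Value one period before first payment (t=2): 24925 × [1 − (1+0.081)^(−6)] / 0.081 = 24925 × 4.608889 = 114,876.5549
PV₀ = 114,876.5549 / (1+0.081)^2 = 114,876.5549 / 1.168561 = 98,305.9976

€98,306.00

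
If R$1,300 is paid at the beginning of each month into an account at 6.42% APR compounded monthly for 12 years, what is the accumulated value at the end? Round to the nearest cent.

i = 0.0642/12 = 0.00535 per month; n = 12·12 = 144.
FV = PMT · [(1+i)^n − 1] / i × (1+i) = 1300 · 217.267980 = 282,448.3739
Payments are at the start of each period, so multiply by (1+i).

R$282,448.37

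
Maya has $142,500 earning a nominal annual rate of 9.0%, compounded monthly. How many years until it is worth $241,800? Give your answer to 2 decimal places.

5.90 years

Periodic rate i = 0.09/12 = 0.0075.
(1+i)^n = 241800/142500 = 1.69684, so n = ln 1.69684 / ln 1.0075 = 70.7666 months
= 70.7666/12 years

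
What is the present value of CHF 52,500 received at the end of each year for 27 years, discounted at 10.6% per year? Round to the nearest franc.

CHF 462,664

PV = PMT · [1 − (1+i)^(−n)] / i = 52500 · 8.812656 = 462,664.4419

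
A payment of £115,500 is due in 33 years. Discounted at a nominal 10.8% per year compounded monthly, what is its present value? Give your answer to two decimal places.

i = 0.108/12 = 0.009 per month; n = 33·12 = 396.
PV = FV·(1+i)^(−n) = 115,500 × 0.028780 = 3,324.1465

£3,324.15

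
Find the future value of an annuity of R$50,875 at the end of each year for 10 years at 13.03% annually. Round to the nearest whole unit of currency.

R$938,470

FV = 50875 × [(1+0.1303)^10 − 1] / 0.1303 = 50875 × 18.446587 = 938,470.1152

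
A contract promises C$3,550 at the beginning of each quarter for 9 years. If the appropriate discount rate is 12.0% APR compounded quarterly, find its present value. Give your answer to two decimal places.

C$79,829.63

With 4 periods per year: i = 0.03, n = 36.
PV = PMT · [1 − (1+i)^(−n)] / i × (1+i) = 3550 · 22.487220 = 79,829.6313
(annuity-due: payments at period start, so ×(1+i).)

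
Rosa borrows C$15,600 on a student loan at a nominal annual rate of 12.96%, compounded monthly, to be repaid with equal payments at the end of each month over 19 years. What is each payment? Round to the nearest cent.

C$184.41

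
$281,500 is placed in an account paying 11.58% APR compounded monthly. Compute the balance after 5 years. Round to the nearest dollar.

$500,875

With 12 periods per year: i = 0.00965, n = 60.
281,500 × (1+0.00965)^60 = 281,500 × 1.779307 = 500,875.0236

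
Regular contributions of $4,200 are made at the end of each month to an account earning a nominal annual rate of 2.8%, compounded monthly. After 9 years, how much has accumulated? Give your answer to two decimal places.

$515,193.16

Periodic rate i = 0.028/12 = 0.00233333; n = 9 × 12 = 108 periods.
FV = 4200 × [(1+0.00233333)^108 − 1] / 0.00233333 = 4200 × 122.665038 = 515,193.1575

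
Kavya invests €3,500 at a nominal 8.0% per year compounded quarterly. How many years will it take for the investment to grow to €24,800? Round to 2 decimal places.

Periodic rate i = 0.08/4 = 0.02.
(1+i)^n = 24800/3500 = 7.08571, so n = ln 7.08571 / ln 1.02 = 98.8798 quarters
= 98.8798/4 years

24.72 years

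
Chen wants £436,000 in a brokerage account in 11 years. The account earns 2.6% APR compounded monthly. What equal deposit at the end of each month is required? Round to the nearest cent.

£2,856.73

i = 0.026/12 = 0.00216667 per month; n = 11·12 = 132.
PMT = 436000 / ( [(1+0.00216667)^132 − 1] / 0.00216667 ) = 436000 / 152.621860 = 2,856.7336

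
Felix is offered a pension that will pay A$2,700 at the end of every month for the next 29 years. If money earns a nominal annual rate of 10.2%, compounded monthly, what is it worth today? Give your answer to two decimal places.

i = 0.102/12 = 0.0085 per month; n = 29·12 = 348.
PV = 2700 × [1 − (1+0.0085)^(−348)] / 0.0085 = 2700 × 111.461670 = 300,946.5097

A$300,946.51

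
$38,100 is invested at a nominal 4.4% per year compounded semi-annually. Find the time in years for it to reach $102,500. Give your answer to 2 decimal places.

Periodic rate i = 0.044/2 = 0.022.
n = ln(102500/38100) / ln(1+0.022) = ln(2.69029) / 0.021761 = 45.4771 half-years
= 45.4771/2 years

22.74 years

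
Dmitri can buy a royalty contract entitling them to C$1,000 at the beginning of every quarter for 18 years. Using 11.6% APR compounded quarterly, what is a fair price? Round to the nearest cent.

Periodic rate i = 0.116/4 = 0.029; n = 18 × 4 = 72 periods.
PV = PMT · [1 − (1+i)^(−n)] / i × (1+i) = 1000 · 30.952631 = 30,952.6314
(Beginning-of-period payments → annuity-due factor ×(1+i).)

C$30,952.63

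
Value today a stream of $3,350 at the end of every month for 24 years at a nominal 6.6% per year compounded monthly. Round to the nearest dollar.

$483,591

Periodic rate i = 0.066/12 = 0.0055; n = 24 × 12 = 288 periods.
PV = 3350 × [1 − (1+0.0055)^(−288)] / 0.0055 = 3350 × 144.355425 = 483,590.6747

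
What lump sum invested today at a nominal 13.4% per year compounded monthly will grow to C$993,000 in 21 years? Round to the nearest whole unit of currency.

With 12 periods per year: i = 0.0111667, n = 252.
PV = FV·(1+i)^(−n) = 993,000 × 0.060907 = 60,480.8128

C$60,481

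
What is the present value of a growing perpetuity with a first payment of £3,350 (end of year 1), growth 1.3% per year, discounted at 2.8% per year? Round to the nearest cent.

PV = D₁/(r − g) = 3350/(0.028 − 0.013) = 223,333.3333

£223,333.33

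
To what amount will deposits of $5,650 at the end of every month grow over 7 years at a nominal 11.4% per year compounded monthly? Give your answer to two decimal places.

$721,263.49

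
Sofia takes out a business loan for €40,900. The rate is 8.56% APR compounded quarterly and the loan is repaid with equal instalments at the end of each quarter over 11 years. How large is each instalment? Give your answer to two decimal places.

€1,444.08

Periodic rate i = 0.0856/4 = 0.0214; n = 11 × 4 = 44 periods.
Annuity-PV factor = 28.322580; PMT = 40900 / 28.322580 = 1,444.0775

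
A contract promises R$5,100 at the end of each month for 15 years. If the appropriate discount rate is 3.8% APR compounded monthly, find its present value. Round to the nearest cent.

R$698,912.09

i = 0.038/12 = 0.00316667 per month; n = 15·12 = 180.
Annuity factor a(180|0.00316667) = 137.041585; PV = 5100 × 137.041585 = 698,912.0850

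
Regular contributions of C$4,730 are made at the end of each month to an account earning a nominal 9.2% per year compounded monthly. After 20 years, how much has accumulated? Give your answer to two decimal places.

i = 0.092/12 = 0.00766667 per month; n = 20·12 = 240.
FV = 4730 × [(1+0.00766667)^240 − 1] / 0.00766667 = 4730 × 685.109615 = 3,240,568.4788

C$3,240,568.48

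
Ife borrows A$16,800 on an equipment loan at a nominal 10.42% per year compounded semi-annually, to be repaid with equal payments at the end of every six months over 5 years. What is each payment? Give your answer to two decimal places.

A$2,197.92

With 2 periods per year: i = 0.0521, n = 10.
Annuity-PV factor = 7.643590; PMT = 16800 / 7.643590 = 2,197.9202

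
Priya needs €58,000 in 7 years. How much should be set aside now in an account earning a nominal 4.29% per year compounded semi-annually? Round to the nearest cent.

€43,091.18

Periodic rate i = 0.0429/2 = 0.02145; n = 7 × 2 = 14 periods.
PV = FV·(1+i)^(−n) = 58,000 × 0.742951 = 43,091.1828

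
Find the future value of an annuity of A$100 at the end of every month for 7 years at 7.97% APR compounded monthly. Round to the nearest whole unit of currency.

With 12 periods per year: i = 0.00664167, n = 84.
FV = PMT · [(1+i)^n − 1] / i = 100 · 111.987030 = 11,198.7030

A$11,199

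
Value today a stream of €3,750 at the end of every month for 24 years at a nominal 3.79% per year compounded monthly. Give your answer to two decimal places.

With 12 periods per year: i = 0.00315833, n = 288.
PV = 3750 × [1 − (1+0.00315833)^(−288)] / 0.00315833 = 3750 × 188.940511 = 708,526.9164

€708,526.92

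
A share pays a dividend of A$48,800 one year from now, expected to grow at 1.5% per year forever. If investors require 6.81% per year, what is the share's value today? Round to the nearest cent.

PV = D₁/(r − g) = 48800/(0.0681 − 0.015) = 919,020.7156

A$919,020.72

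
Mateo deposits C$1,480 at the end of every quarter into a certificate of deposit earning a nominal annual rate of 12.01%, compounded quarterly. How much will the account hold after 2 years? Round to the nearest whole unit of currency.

C$13,162

With 4 periods per year: i = 0.030025, n = 8.
FV = 1480 × [(1+0.030025)^8 − 1] / 0.030025 = 1480 × 8.893125 = 13,161.8249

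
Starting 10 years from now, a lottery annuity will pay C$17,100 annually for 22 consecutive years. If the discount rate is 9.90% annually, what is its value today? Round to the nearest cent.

C$64,599.11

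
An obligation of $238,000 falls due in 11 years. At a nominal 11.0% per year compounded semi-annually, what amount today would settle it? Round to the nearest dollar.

Periodic rate i = 0.11/2 = 0.055; n = 11 × 2 = 22 periods.
PV = FV·(1+i)^(−n) = 238,000 × 0.307926 = 73,286.3083

$73,286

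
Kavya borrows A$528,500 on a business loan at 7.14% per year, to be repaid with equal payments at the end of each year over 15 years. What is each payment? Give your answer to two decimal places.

Annuity-PV factor = 9.027920; PMT = 528500 / 9.027920 = 58,540.6154

A$58,540.62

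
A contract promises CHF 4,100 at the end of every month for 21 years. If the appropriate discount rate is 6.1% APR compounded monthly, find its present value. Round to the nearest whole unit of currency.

i = 0.061/12 = 0.00508333 per month; n = 21·12 = 252.
Annuity factor a(252|0.00508333) = 141.902525; PV = 4100 × 141.902525 = 581,800.3539

CHF 581,800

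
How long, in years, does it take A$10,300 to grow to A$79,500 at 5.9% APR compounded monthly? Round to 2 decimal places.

Periodic rate i = 0.059/12 = 0.00491667.
(1+i)^n = 79500/10300 = 7.71845, so n = ln 7.71845 / ln 1.00492 = 416.6711 months
= 416.6711/12 years

34.72 years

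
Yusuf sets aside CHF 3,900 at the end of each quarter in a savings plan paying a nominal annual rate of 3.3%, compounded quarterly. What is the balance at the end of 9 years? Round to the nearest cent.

With 4 periods per year: i = 0.00825, n = 36.
Accumulation factor s(36|0.00825) = 41.718366; FV = 3900 × 41.718366 = 162,701.6270

CHF 162,701.63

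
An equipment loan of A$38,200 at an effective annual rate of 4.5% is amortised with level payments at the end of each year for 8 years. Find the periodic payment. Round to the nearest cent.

A$5,791.49

PMT = 38200 / ( [1 − (1+0.045)^(−8)] / 0.045 ) = 38200 / 6.595886 = 5,791.4888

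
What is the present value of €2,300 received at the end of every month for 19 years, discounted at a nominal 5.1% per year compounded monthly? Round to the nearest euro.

€335,398

i = 0.051/12 = 0.00425 per month; n = 19·12 = 228.
PV = 2300 × [1 − (1+0.00425)^(−228)] / 0.00425 = 2300 × 145.825349 = 335,398.3038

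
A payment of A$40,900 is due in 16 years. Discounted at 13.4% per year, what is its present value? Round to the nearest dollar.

PV = FV·(1+i)^(−n) = 40,900 × 0.133718 = 5,469.0820

A$5,469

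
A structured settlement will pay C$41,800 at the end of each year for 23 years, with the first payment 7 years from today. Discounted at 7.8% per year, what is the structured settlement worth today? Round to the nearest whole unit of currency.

Value one period before first payment (t=6): 41800 × [1 − (1+0.078)^(−23)] / 0.078 = 41800 × 10.541882 = 440,650.6829
PV₀ = 440,650.6829 / (1+0.078)^6 = 440,650.6829 / 1.569324 = 280,790.1587

C$280,790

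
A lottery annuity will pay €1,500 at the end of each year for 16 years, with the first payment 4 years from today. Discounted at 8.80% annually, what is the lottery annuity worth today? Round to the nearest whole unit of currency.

Value one period before first payment (t=3): 1500 × [1 − (1+0.088)^(−16)] / 0.088 = 1500 × 8.416128 = 12,624.1924
PV₀ = 12,624.1924 / (1+0.088)^3 = 12,624.1924 / 1.287913 = 9,802.0502

€9,802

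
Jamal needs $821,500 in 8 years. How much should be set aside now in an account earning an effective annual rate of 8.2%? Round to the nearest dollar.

$437,310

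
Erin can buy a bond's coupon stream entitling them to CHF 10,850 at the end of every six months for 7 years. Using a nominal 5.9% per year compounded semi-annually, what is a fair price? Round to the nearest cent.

With 2 periods per year: i = 0.0295, n = 14.
PV = PMT · [1 − (1+i)^(−n)] / i = 10850 · 11.334670 = 122,981.1677

CHF 122,981.17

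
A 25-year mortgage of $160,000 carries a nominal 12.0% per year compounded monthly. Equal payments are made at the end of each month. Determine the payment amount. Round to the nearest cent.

i = 0.12/12 = 0.01 per month; n = 25·12 = 300.
PMT = 160000 / ( [1 − (1+0.01)^(−300)] / 0.01 ) = 160000 / 94.946551 = 1,685.1586

$1,685.16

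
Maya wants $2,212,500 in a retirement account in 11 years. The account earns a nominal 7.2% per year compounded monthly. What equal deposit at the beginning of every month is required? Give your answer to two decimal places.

i = 0.072/12 = 0.006 per month; n = 11·12 = 132.
PMT = 2.2125e+06 / ( [(1+0.006)^132 − 1] / 0.006 × (1+i) ) = 2.2125e+06 / 201.634080 = 10,972.8475

$10,972.85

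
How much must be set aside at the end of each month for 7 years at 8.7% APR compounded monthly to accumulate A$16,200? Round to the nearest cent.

A$140.73

With 12 periods per year: i = 0.00725, n = 84.
FV-annuity factor = 115.111298; PMT = 16200 / 115.111298 = 140.7334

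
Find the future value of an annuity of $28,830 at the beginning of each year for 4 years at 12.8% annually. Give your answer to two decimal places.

$157,255.95

FV = PMT · [(1+i)^n − 1] / i × (1+i) = 28830 · 5.454594 = 157,255.9507
(Beginning-of-period payments → annuity-due factor ×(1+i).)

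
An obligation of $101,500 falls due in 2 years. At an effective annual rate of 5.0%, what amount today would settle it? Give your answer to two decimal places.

PV = 101,500 / (1 + 0.05)^2 = 101,500 / 1.102500 = 92,063.4921

$92,063.49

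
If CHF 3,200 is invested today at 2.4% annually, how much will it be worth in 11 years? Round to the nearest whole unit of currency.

CHF 4,154

FV = 3,200 × (1 + 0.024)^11 = 4,153.8375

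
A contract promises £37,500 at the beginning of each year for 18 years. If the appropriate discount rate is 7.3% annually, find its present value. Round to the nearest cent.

PV = 37500 × [1 − (1+0.073)^(−18)] / 0.073 × (1+i) = 37500 × 10.563570 = 396,133.8620
(Beginning-of-period payments → annuity-due factor ×(1+i).)

£396,133.86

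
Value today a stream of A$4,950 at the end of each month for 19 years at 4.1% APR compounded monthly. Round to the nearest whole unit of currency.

i = 0.041/12 = 0.00341667 per month; n = 19·12 = 228.
Annuity factor a(228|0.00341667) = 158.202639; PV = 4950 × 158.202639 = 783,103.0625

A$783,103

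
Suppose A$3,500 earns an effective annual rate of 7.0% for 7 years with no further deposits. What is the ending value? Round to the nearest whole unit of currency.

A$5,620

FV = 3,500 × (1 + 0.07)^7 = 5,620.2352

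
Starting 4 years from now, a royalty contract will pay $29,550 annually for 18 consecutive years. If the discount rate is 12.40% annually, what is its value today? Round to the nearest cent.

$147,350.87

Value one period before first payment (t=3): 29550 × [1 − (1+0.124)^(−18)] / 0.124 = 29550 × 7.080993 = 209,243.3341
Discount back 3 years: 209,243.3341 × (1+0.124)^(−3) = 209,243.3341 × 0.704208 = 147,350.8678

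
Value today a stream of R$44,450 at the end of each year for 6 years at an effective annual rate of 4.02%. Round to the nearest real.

R$232,861

PV = PMT · [1 − (1+i)^(−n)] / i = 44450 · 5.238725 = 232,861.3452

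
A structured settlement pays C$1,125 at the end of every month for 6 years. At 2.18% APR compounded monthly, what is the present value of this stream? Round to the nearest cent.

C$75,861.73

With 12 periods per year: i = 0.00181667, n = 72.
PV = 1125 × [1 − (1+0.00181667)^(−72)] / 0.00181667 = 1125 × 67.432647 = 75,861.7274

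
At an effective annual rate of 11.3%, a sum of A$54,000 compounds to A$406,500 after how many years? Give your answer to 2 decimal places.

18.86 years

n = ln(406500/54000) / ln(1+0.113) = ln(7.52778) / 0.107059 = 18.8550 years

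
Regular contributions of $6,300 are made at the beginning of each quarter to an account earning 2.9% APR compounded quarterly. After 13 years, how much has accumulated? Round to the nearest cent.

i = 0.029/4 = 0.00725 per quarter; n = 13·4 = 52.
FV = PMT · [(1+i)^n − 1] / i × (1+i) = 6300 · 63.341830 = 399,053.5286
Payments are at the start of each period, so multiply by (1+i).

$399,053.53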